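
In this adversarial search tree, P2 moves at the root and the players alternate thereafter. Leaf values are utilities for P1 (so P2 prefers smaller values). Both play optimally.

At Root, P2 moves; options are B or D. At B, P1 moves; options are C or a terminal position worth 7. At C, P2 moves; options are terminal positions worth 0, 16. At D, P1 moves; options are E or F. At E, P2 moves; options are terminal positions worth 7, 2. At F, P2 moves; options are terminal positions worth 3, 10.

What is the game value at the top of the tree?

3

C (P2): min(0, 16) = 0
B (P1): max(0, 7) = 7
E (P2): min(7, 2) = 2
F (P2): min(3, 10) = 3
D (P1): max(2, 3) = 3
Root (P2): min(7, 3) = 3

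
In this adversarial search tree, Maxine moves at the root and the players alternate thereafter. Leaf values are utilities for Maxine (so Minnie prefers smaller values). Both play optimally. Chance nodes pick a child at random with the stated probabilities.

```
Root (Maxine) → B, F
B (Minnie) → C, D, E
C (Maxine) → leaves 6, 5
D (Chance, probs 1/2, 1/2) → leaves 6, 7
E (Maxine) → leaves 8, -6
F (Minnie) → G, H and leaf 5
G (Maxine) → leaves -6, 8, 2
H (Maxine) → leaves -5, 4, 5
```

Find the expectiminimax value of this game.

C (Maxine): max(6, 5) = 6
D (Chance): 1/2·6 + 1/2·7 = 6.5
E (Maxine): max(8, -6) = 8
B (Minnie): min(6, 6.5, 8) = 6
G (Maxine): max(-6, 8, 2) = 8
H (Maxine): max(-5, 4, 5) = 5
F (Minnie): min(8, 5, 5) = 5
Root (Maxine): max(6, 5) = 6

6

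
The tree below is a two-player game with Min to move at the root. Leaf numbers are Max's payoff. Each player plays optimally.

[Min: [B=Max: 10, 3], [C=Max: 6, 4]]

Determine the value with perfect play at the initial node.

6

B (Max): max(10, 3) = 10
C (Max): max(6, 4) = 6
Root (Min): min(10, 6) = 6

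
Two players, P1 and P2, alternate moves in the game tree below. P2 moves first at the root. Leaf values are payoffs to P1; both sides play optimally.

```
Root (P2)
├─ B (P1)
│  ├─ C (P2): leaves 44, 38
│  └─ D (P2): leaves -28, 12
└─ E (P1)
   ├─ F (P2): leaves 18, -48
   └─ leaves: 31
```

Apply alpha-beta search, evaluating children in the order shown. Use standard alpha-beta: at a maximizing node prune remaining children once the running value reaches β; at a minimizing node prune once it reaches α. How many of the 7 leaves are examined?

6

C [α=-∞,β=+∞]: v=38
D [α=38,β=+∞]: v=-28 after child 1 ≤ α → α-cutoff, skip 1
B [α=-∞,β=+∞]: v=38
F [α=-∞,β=38]: v=-48
E [α=-∞,β=38]: v=31
Root [α=-∞,β=+∞]: v=31
Leaves evaluated: 6 of 7.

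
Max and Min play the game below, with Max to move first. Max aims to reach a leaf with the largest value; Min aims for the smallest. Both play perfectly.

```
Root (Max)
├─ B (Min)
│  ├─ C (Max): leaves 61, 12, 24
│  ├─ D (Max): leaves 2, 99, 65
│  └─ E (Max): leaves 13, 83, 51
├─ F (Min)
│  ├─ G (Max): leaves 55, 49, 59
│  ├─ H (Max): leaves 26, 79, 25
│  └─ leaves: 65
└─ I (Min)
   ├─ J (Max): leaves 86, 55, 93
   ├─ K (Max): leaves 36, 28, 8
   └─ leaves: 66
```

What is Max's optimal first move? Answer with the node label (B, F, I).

B

C (Max): max(61, 12, 24) = 61
D (Max): max(2, 99, 65) = 99
E (Max): max(13, 83, 51) = 83
B (Min): min(61, 99, 83) = 61
G (Max): max(55, 49, 59) = 59
H (Max): max(26, 79, 25) = 79
F (Min): min(59, 79, 65) = 59
J (Max): max(86, 55, 93) = 93
K (Max): max(36, 28, 8) = 36
I (Min): min(93, 36, 66) = 36
Root (Max): max(61, 59, 36) = 61
Max picks the child with the highest value: B (value 61).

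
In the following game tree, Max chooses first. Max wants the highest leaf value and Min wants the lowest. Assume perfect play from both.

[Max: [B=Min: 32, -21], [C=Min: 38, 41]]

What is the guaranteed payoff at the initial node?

B (Min): min(32, -21) = -21
C (Min): min(38, 41) = 38
Root (Max): max(-21, 38) = 38

38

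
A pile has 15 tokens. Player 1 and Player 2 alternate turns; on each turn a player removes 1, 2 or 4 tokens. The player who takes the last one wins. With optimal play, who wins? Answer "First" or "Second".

Second

Mark each pile size as W (mover wins) or L (mover loses):
i:   0  1  2  3  4  5  6  7  8  9 10 11 12 13 14 15
     L  W  W  L  W  W  L  W  W  L  W  W  L  W  W  L
Position 15 is L, so the second player wins.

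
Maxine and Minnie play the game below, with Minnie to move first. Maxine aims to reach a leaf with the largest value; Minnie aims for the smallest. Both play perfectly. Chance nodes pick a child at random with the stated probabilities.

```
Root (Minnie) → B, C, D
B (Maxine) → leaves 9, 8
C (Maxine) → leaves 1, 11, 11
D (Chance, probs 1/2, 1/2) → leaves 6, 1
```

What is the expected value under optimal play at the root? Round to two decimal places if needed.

B (Maxine): max(9, 8) = 9
C (Maxine): max(1, 11, 11) = 11
D (Chance): 1/2·6 + 1/2·1 = 3.5
Root (Minnie): min(9, 11, 3.5) = 3.5

3.5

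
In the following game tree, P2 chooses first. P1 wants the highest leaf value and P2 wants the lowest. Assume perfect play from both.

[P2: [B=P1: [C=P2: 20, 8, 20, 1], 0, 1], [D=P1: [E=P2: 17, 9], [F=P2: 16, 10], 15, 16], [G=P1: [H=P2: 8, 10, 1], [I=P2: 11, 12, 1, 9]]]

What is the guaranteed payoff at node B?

C: min(20, 8, 20, 1) = 1
B: max(1, 0, 1) = 1

1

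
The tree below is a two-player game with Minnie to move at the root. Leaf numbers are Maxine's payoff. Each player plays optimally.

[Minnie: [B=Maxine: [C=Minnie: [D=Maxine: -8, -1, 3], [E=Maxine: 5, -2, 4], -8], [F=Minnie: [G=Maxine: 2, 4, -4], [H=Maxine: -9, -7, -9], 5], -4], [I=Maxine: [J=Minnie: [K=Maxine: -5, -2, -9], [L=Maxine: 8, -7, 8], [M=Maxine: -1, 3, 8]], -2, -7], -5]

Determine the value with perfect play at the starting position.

D (Maxine): max(-8, -1, 3) = 3
E (Maxine): max(5, -2, 4) = 5
C (Minnie): min(3, 5, -8) = -8
G (Maxine): max(2, 4, -4) = 4
H (Maxine): max(-9, -7, -9) = -7
F (Minnie): min(4, -7, 5) = -7
B (Maxine): max(-8, -7, -4) = -4
K (Maxine): max(-5, -2, -9) = -2
L (Maxine): max(8, -7, 8) = 8
M (Maxine): max(-1, 3, 8) = 8
J (Minnie): min(-2, 8, 8) = -2
I (Maxine): max(-2, -2, -7) = -2
Root (Minnie): min(-4, -2, -5) = -5

-5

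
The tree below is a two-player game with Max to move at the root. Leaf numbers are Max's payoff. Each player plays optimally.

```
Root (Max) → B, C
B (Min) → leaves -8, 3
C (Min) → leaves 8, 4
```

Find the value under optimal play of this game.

4

B (Min): min(-8, 3) = -8
C (Min): min(8, 4) = 4
Root (Max): max(-8, 4) = 4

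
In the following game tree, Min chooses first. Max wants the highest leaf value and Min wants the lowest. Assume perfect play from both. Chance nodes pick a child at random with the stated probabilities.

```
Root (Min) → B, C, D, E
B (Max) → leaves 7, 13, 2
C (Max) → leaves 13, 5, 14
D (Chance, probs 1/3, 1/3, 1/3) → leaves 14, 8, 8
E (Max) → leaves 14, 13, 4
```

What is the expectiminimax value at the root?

B (Max): max(7, 13, 2) = 13
C (Max): max(13, 5, 14) = 14
D (Chance): 1/3·14 + 1/3·8 + 1/3·8 = 10
E (Max): max(14, 13, 4) = 14
Root (Min): min(13, 14, 10, 14) = 10

10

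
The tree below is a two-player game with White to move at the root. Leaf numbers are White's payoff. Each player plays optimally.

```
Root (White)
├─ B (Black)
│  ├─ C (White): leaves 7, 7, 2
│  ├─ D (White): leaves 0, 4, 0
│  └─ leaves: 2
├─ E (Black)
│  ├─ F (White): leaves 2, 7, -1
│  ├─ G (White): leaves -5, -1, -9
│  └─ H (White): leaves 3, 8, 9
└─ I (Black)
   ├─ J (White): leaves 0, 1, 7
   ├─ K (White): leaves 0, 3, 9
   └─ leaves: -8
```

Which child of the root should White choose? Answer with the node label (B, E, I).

C (White): max(7, 7, 2) = 7
D (White): max(0, 4, 0) = 4
B (Black): min(7, 4, 2) = 2
F (White): max(2, 7, -1) = 7
G (White): max(-5, -1, -9) = -1
H (White): max(3, 8, 9) = 9
E (Black): min(7, -1, 9) = -1
J (White): max(0, 1, 7) = 7
K (White): max(0, 3, 9) = 9
I (Black): min(7, 9, -8) = -8
Root (White): max(2, -1, -8) = 2
White picks the child with the highest value: B (value 2).

B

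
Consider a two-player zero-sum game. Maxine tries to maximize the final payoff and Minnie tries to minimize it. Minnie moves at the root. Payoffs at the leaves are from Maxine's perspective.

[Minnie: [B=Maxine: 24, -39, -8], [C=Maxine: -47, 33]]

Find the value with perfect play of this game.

B (Maxine): max(24, -39, -8) = 24
C (Maxine): max(-47, 33) = 33
Root (Minnie): min(24, 33) = 24

24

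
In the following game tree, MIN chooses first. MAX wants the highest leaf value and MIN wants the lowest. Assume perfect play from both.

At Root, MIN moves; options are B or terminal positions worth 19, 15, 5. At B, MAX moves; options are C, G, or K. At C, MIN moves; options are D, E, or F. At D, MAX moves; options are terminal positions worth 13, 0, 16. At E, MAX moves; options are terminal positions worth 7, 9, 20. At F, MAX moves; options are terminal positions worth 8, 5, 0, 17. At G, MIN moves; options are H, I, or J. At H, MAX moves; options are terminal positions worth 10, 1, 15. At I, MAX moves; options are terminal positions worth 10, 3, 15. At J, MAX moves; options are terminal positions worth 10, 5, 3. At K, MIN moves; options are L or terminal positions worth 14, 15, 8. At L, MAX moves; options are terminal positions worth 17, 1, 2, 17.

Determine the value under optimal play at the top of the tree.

5

D (MAX): max(13, 0, 16) = 16
E (MAX): max(7, 9, 20) = 20
F (MAX): max(8, 5, 0, 17) = 17
C (MIN): min(16, 20, 17) = 16
H (MAX): max(10, 1, 15) = 15
I (MAX): max(10, 3, 15) = 15
J (MAX): max(10, 5, 3) = 10
G (MIN): min(15, 15, 10) = 10
L (MAX): max(17, 1, 2, 17) = 17
K (MIN): min(17, 14, 15, 8) = 8
B (MAX): max(16, 10, 8) = 16
Root (MIN): min(16, 19, 15, 5) = 5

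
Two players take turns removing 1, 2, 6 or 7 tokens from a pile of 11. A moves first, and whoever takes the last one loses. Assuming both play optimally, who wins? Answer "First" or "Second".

Compute winning (W) and losing (L) positions by backward induction:
i:   0  1  2  3  4  5  6  7  8  9 10 11
     W  L  W  W  L  W  W  W  W  L  W  W
Position 11 is W, so the first player wins.

First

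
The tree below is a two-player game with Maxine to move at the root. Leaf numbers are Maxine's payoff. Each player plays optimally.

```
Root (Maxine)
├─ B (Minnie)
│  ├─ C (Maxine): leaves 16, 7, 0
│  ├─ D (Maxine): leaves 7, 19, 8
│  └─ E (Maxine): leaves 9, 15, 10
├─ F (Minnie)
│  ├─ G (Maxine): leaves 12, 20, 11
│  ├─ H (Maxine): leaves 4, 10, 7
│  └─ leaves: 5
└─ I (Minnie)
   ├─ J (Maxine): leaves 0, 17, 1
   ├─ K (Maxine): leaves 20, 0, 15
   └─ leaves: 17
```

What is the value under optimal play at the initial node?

17

C (Maxine): max(16, 7, 0) = 16
D (Maxine): max(7, 19, 8) = 19
E (Maxine): max(9, 15, 10) = 15
B (Minnie): min(16, 19, 15) = 15
G (Maxine): max(12, 20, 11) = 20
H (Maxine): max(4, 10, 7) = 10
F (Minnie): min(20, 10, 5) = 5
J (Maxine): max(0, 17, 1) = 17
K (Maxine): max(20, 0, 15) = 20
I (Minnie): min(17, 20, 17) = 17
Root (Maxine): max(15, 5, 17) = 17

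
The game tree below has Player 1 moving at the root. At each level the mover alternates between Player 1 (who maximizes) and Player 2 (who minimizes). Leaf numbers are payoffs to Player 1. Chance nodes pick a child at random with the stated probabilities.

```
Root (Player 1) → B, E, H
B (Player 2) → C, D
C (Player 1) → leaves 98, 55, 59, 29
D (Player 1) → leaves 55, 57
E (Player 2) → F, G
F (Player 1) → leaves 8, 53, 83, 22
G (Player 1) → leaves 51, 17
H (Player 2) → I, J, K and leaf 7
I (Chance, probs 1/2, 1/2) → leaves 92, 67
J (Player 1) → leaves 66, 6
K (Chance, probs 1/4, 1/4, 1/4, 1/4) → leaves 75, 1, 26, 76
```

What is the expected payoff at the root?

57

C (Player 1): max(98, 55, 59, 29) = 98
D (Player 1): max(55, 57) = 57
B (Player 2): min(98, 57) = 57
F (Player 1): max(8, 53, 83, 22) = 83
G (Player 1): max(51, 17) = 51
E (Player 2): min(83, 51) = 51
I (Chance): 1/2·92 + 1/2·67 = 79.5
J (Player 1): max(66, 6) = 66
K (Chance): 1/4·75 + 1/4·1 + 1/4·26 + 1/4·76 = 44.5
H (Player 2): min(79.5, 66, 44.5, 7) = 7
Root (Player 1): max(57, 51, 7) = 57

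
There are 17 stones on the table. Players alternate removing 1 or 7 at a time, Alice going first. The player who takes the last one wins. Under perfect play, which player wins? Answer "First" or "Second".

First

Mark each pile size as W (mover wins) or L (mover loses):
i:   0  1  2  3  4  5  6  7  8  9 10 11 12 13 14 15 16 17
     L  W  L  W  L  W  L  W  L  W  L  W  L  W  L  W  L  W
Position 17 is W, so the first player wins.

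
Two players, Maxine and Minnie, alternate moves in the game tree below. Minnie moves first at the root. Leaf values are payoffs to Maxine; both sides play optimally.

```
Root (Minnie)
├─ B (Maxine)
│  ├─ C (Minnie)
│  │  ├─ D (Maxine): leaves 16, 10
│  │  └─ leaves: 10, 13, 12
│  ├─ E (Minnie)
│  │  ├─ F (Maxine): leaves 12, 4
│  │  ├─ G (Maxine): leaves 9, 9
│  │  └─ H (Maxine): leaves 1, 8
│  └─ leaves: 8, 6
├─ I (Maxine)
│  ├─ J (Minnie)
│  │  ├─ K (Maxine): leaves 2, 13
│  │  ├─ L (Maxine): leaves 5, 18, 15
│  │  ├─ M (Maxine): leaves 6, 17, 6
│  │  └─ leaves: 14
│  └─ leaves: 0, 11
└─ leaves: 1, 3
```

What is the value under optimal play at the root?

1

D (Maxine): max(16, 10) = 16
C (Minnie): min(16, 10, 13, 12) = 10
F (Maxine): max(12, 4) = 12
G (Maxine): max(9, 9) = 9
H (Maxine): max(1, 8) = 8
E (Minnie): min(12, 9, 8) = 8
B (Maxine): max(10, 8, 8, 6) = 10
K (Maxine): max(2, 13) = 13
L (Maxine): max(5, 18, 15) = 18
M (Maxine): max(6, 17, 6) = 17
J (Minnie): min(13, 18, 17, 14) = 13
I (Maxine): max(13, 0, 11) = 13
Root (Minnie): min(10, 13, 1, 3) = 1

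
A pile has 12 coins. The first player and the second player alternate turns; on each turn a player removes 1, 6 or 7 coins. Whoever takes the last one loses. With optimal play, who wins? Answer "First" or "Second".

First

Mark each pile size as W (mover wins) or L (mover loses):
i:   0  1  2  3  4  5  6  7  8  9 10 11 12
     W  L  W  L  W  L  W  W  W  W  W  W  W
Position 12 is W, so the first player wins.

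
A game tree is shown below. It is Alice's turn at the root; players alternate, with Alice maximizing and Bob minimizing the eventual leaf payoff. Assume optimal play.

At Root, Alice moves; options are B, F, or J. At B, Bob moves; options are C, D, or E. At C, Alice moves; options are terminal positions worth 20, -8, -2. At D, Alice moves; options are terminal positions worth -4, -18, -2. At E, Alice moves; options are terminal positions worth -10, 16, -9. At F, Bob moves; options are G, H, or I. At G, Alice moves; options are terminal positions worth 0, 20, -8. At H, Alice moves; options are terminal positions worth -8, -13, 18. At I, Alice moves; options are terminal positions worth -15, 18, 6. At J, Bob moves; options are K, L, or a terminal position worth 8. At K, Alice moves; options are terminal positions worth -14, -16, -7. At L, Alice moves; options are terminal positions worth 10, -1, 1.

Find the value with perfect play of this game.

18

C (Alice): max(20, -8, -2) = 20
D (Alice): max(-4, -18, -2) = -2
E (Alice): max(-10, 16, -9) = 16
B (Bob): min(20, -2, 16) = -2
G (Alice): max(0, 20, -8) = 20
H (Alice): max(-8, -13, 18) = 18
I (Alice): max(-15, 18, 6) = 18
F (Bob): min(20, 18, 18) = 18
K (Alice): max(-14, -16, -7) = -7
L (Alice): max(10, -1, 1) = 10
J (Bob): min(-7, 10, 8) = -7
Root (Alice): max(-2, 18, -7) = 18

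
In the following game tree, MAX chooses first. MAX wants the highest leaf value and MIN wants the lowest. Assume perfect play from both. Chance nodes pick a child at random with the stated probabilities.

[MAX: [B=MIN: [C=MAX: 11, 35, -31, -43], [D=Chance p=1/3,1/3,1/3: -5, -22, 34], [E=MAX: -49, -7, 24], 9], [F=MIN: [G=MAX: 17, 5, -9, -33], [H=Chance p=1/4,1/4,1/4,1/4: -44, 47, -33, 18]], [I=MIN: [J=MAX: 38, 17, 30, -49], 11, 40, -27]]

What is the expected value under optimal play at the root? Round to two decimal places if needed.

2.33

C (MAX): max(11, 35, -31, -43) = 35
D (Chance): 1/3·-5 + 1/3·-22 + 1/3·34 = 2.33
E (MAX): max(-49, -7, 24) = 24
B (MIN): min(35, 2.33, 24, 9) = 2.33
G (MAX): max(17, 5, -9, -33) = 17
H (Chance): 1/4·-44 + 1/4·47 + 1/4·-33 + 1/4·18 = -3
F (MIN): min(17, -3) = -3
J (MAX): max(38, 17, 30, -49) = 38
I (MIN): min(38, 11, 40, -27) = -27
Root (MAX): max(2.33, -3, -27) = 2.33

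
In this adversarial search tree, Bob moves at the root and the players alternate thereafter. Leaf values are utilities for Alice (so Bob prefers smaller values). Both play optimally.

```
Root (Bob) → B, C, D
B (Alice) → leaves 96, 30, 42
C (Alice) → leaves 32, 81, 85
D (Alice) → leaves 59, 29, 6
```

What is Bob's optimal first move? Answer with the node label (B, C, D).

B (Alice): max(96, 30, 42) = 96
C (Alice): max(32, 81, 85) = 85
D (Alice): max(59, 29, 6) = 59
Root (Bob): min(96, 85, 59) = 59
Bob picks the child with the lowest value: D (value 59).

D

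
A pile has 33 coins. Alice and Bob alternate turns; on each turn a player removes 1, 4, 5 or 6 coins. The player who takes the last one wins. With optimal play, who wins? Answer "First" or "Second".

First

Mark each pile size as W (mover wins) or L (mover loses):
i:   0  1  2  3  4  5  6  7  8  9 10 11 12 13 14 15 16 17 18 19 20 21 22 23 24 25 26 27 28 29 30 31 32 33
     L  W  L  W  W  W  W  W  W  L  W  L  W  W  W  W  W  W  L  W  L  W  W  W  W  W  W  L  W  L  W  W  W  W
Position 33 is W, so the first player wins.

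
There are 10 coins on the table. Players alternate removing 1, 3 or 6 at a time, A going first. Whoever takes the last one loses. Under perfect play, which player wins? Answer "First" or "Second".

Second

W/L table (W = player to move can force a win):
i:   0  1  2  3  4  5  6  7  8  9 10
     W  L  W  L  W  L  W  W  W  W  L
Position 10 is L, so the second player wins.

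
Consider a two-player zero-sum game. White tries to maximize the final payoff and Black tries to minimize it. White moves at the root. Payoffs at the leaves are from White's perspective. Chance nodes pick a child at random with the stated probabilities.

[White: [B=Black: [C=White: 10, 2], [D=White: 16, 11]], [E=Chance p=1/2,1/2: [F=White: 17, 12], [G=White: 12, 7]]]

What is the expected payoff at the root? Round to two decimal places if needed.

C (White): max(10, 2) = 10
D (White): max(16, 11) = 16
B (Black): min(10, 16) = 10
F (White): max(17, 12) = 17
G (White): max(12, 7) = 12
E (Chance): 1/2·17 + 1/2·12 = 14.5
Root (White): max(10, 14.5) = 14.5

14.5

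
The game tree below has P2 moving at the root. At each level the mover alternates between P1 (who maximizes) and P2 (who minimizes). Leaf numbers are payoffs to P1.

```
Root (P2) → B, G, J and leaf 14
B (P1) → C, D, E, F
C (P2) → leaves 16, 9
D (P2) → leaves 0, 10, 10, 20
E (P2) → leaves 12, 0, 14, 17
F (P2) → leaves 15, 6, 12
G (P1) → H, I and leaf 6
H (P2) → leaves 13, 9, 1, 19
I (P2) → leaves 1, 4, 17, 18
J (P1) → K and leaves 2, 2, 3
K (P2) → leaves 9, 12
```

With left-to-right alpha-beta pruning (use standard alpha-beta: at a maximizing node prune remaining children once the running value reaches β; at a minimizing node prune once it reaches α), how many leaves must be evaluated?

C [α=-∞,β=+∞]: v=9
D [α=9,β=+∞]: v=0 after child 1 ≤ α → α-cutoff, skip 3
E [α=9,β=+∞]: v=0 after child 2 ≤ α → α-cutoff, skip 2
F [α=9,β=+∞]: v=6 after child 2 ≤ α → α-cutoff, skip 1
B [α=-∞,β=+∞]: v=9
H [α=-∞,β=9]: v=1
I [α=1,β=9]: v=1 after child 1 ≤ α → α-cutoff, skip 3
G [α=-∞,β=9]: v=6
K [α=-∞,β=6]: v=9
J [α=-∞,β=6]: v=9 after child 1 ≥ β → β-cutoff, skip 3
Root [α=-∞,β=+∞]: v=6
Leaves evaluated: 16 of 28.

16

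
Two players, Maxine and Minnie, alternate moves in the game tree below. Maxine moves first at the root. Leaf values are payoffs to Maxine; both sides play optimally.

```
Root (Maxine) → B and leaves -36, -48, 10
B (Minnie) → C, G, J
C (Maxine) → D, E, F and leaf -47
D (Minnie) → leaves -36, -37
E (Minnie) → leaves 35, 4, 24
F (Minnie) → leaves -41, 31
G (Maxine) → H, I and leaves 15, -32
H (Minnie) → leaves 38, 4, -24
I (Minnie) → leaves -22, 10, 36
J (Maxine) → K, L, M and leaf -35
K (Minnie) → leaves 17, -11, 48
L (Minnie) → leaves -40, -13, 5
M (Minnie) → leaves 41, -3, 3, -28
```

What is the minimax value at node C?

4

D: min(-36, -37) = -37
E: min(35, 4, 24) = 4
F: min(-41, 31) = -41
C: max(-37, 4, -41, -47) = 4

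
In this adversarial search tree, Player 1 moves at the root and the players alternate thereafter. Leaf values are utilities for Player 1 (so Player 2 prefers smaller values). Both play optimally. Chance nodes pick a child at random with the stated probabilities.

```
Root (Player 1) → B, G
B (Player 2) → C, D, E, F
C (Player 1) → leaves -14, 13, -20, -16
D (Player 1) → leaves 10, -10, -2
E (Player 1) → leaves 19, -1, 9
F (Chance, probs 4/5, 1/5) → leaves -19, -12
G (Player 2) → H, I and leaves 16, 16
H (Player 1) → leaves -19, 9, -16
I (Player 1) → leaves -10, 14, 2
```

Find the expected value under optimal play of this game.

C (Player 1): max(-14, 13, -20, -16) = 13
D (Player 1): max(10, -10, -2) = 10
E (Player 1): max(19, -1, 9) = 19
F (Chance): 4/5·-19 + 1/5·-12 = -17.6
B (Player 2): min(13, 10, 19, -17.6) = -17.6
H (Player 1): max(-19, 9, -16) = 9
I (Player 1): max(-10, 14, 2) = 14
G (Player 2): min(9, 14, 16, 16) = 9
Root (Player 1): max(-17.6, 9) = 9

9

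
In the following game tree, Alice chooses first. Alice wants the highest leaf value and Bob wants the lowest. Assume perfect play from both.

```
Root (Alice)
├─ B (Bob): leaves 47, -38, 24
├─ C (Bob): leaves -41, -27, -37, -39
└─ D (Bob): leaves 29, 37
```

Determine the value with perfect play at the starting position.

29

B (Bob): min(47, -38, 24) = -38
C (Bob): min(-41, -27, -37, -39) = -41
D (Bob): min(29, 37) = 29
Root (Alice): max(-38, -41, 29) = 29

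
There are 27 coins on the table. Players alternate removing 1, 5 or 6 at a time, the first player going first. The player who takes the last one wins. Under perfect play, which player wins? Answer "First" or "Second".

Mark each pile size as W (mover wins) or L (mover loses):
i:   0  1  2  3  4  5  6  7  8  9 10 11 12 13 14 15 16 17 18 19 20 21 22 23 24 25 26 27
     L  W  L  W  L  W  W  W  W  W  W  L  W  L  W  L  W  W  W  W  W  W  L  W  L  W  L  W
Position 27 is W, so the first player wins.

First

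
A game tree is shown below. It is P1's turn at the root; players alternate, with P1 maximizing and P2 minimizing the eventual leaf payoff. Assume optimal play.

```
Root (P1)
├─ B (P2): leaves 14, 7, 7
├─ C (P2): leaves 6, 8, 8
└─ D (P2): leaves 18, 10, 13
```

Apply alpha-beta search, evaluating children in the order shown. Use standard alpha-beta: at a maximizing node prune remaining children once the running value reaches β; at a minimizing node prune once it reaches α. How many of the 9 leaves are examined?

B [α=-∞,β=+∞]: v=7
C [α=7,β=+∞]: v=6 after child 1 ≤ α → α-cutoff, skip 2
D [α=7,β=+∞]: v=10
Root [α=-∞,β=+∞]: v=10
Leaves evaluated: 7 of 9.

7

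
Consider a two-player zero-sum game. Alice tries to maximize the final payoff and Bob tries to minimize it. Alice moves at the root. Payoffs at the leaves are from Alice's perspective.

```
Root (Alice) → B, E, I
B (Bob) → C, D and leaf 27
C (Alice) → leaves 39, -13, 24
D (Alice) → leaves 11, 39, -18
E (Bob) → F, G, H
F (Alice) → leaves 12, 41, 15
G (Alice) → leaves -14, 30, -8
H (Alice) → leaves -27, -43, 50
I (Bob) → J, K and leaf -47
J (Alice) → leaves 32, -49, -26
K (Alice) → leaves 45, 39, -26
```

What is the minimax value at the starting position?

C (Alice): max(39, -13, 24) = 39
D (Alice): max(11, 39, -18) = 39
B (Bob): min(39, 39, 27) = 27
F (Alice): max(12, 41, 15) = 41
G (Alice): max(-14, 30, -8) = 30
H (Alice): max(-27, -43, 50) = 50
E (Bob): min(41, 30, 50) = 30
J (Alice): max(32, -49, -26) = 32
K (Alice): max(45, 39, -26) = 45
I (Bob): min(32, 45, -47) = -47
Root (Alice): max(27, 30, -47) = 30

30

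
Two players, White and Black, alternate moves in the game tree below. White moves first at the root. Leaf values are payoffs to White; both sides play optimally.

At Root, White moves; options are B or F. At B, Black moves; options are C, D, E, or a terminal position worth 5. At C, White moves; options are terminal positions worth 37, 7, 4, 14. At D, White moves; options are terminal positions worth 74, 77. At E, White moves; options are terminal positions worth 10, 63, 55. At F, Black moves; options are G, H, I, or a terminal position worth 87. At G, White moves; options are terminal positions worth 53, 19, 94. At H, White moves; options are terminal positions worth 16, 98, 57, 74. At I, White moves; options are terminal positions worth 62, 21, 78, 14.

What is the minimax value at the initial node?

C (White): max(37, 7, 4, 14) = 37
D (White): max(74, 77) = 77
E (White): max(10, 63, 55) = 63
B (Black): min(37, 77, 63, 5) = 5
G (White): max(53, 19, 94) = 94
H (White): max(16, 98, 57, 74) = 98
I (White): max(62, 21, 78, 14) = 78
F (Black): min(94, 98, 78, 87) = 78
Root (White): max(5, 78) = 78

78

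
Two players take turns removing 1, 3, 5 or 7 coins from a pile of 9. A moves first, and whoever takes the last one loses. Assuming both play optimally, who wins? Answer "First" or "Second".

Second

i:   0  1  2  3  4  5  6  7  8  9
     W  L  W  L  W  L  W  L  W  L
Position 9 is L, so the second player wins.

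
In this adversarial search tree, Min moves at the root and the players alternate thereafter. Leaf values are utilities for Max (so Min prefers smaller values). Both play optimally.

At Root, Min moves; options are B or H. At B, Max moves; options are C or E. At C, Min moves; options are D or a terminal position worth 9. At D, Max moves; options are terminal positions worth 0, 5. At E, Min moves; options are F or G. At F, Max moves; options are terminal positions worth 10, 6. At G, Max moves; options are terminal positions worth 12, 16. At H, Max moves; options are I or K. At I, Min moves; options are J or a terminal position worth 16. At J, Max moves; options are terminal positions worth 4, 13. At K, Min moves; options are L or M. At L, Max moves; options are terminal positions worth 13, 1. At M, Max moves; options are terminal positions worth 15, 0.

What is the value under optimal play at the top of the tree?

D (Max): max(0, 5) = 5
C (Min): min(5, 9) = 5
F (Max): max(10, 6) = 10
G (Max): max(12, 16) = 16
E (Min): min(10, 16) = 10
B (Max): max(5, 10) = 10
J (Max): max(4, 13) = 13
I (Min): min(13, 16) = 13
L (Max): max(13, 1) = 13
M (Max): max(15, 0) = 15
K (Min): min(13, 15) = 13
H (Max): max(13, 13) = 13
Root (Min): min(10, 13) = 10

10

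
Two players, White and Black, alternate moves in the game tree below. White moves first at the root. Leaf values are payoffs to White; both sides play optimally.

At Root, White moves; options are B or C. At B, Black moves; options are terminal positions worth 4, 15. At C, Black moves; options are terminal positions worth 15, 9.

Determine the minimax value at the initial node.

B (Black): min(4, 15) = 4
C (Black): min(15, 9) = 9
Root (White): max(4, 9) = 9

9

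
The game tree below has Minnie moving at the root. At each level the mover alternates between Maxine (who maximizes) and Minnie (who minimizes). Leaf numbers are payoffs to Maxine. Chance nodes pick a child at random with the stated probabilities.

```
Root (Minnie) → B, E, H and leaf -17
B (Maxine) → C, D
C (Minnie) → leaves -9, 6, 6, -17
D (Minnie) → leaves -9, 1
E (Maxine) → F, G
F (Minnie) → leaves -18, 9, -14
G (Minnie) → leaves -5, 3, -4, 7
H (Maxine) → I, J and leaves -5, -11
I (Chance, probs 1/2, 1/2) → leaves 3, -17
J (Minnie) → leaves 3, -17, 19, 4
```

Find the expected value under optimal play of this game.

-17

C (Minnie): min(-9, 6, 6, -17) = -17
D (Minnie): min(-9, 1) = -9
B (Maxine): max(-17, -9) = -9
F (Minnie): min(-18, 9, -14) = -18
G (Minnie): min(-5, 3, -4, 7) = -5
E (Maxine): max(-18, -5) = -5
I (Chance): 1/2·3 + 1/2·-17 = -7
J (Minnie): min(3, -17, 19, 4) = -17
H (Maxine): max(-7, -17, -5, -11) = -5
Root (Minnie): min(-9, -5, -5, -17) = -17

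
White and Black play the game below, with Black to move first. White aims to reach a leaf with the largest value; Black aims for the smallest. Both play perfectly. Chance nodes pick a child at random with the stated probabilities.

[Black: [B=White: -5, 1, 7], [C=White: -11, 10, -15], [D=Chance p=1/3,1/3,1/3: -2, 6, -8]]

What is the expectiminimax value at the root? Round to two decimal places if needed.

-1.33

B (White): max(-5, 1, 7) = 7
C (White): max(-11, 10, -15) = 10
D (Chance): 1/3·-2 + 1/3·6 + 1/3·-8 = -1.33
Root (Black): min(7, 10, -1.33) = -1.33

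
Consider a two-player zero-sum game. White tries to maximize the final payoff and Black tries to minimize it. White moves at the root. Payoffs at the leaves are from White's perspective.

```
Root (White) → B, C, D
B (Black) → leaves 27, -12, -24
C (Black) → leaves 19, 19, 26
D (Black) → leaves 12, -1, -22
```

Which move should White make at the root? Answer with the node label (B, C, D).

C

B (Black): min(27, -12, -24) = -24
C (Black): min(19, 19, 26) = 19
D (Black): min(12, -1, -22) = -22
Root (White): max(-24, 19, -22) = 19
White picks the child with the highest value: C (value 19).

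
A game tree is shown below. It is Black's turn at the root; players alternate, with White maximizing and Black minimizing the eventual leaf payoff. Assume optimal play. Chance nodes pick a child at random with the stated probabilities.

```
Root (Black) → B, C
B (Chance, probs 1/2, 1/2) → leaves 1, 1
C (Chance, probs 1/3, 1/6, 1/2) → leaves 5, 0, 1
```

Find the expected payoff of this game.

B (Chance): 1/2·1 + 1/2·1 = 1
C (Chance): 1/3·5 + 1/6·0 + 1/2·1 = 2.17
Root (Black): min(1, 2.17) = 1

1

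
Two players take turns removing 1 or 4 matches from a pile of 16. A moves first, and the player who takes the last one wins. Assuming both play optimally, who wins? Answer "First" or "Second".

W/L table (W = player to move can force a win):
i:   0  1  2  3  4  5  6  7  8  9 10 11 12 13 14 15 16
     L  W  L  W  W  L  W  L  W  W  L  W  L  W  W  L  W
Position 16 is W, so the first player wins.

First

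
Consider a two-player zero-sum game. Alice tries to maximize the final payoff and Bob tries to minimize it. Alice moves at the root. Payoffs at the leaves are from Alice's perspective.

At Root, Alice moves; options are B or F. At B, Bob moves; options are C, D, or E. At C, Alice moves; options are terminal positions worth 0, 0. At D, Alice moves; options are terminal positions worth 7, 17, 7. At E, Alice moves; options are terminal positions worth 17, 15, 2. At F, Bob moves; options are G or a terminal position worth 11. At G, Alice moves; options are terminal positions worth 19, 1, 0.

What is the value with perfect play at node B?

0

C: max(0, 0) = 0
D: max(7, 17, 7) = 17
E: max(17, 15, 2) = 17
B: min(0, 17, 17) = 0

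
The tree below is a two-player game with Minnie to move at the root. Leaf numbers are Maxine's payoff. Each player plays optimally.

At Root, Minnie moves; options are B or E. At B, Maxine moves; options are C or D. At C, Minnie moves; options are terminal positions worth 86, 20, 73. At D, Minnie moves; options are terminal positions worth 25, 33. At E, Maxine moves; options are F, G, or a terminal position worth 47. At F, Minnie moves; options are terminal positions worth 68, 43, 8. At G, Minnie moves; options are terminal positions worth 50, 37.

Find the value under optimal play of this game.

25

C (Minnie): min(86, 20, 73) = 20
D (Minnie): min(25, 33) = 25
B (Maxine): max(20, 25) = 25
F (Minnie): min(68, 43, 8) = 8
G (Minnie): min(50, 37) = 37
E (Maxine): max(8, 37, 47) = 47
Root (Minnie): min(25, 47) = 25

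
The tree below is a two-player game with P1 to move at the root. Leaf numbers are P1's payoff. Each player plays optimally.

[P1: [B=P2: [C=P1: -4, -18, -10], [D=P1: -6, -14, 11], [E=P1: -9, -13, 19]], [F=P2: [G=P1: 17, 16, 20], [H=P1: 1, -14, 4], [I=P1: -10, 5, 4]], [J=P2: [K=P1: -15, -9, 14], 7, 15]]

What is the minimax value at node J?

7

K: max(-15, -9, 14) = 14
J: min(14, 7, 15) = 7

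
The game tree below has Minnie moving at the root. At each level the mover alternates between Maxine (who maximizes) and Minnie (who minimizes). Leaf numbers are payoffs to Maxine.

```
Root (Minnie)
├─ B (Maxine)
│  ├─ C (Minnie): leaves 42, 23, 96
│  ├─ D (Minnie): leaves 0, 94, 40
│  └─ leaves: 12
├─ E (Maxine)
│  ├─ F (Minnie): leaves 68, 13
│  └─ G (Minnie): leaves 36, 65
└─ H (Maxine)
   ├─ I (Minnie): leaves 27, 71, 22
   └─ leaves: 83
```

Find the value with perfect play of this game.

C (Minnie): min(42, 23, 96) = 23
D (Minnie): min(0, 94, 40) = 0
B (Maxine): max(23, 0, 12) = 23
F (Minnie): min(68, 13) = 13
G (Minnie): min(36, 65) = 36
E (Maxine): max(13, 36) = 36
I (Minnie): min(27, 71, 22) = 22
H (Maxine): max(22, 83) = 83
Root (Minnie): min(23, 36, 83) = 23

23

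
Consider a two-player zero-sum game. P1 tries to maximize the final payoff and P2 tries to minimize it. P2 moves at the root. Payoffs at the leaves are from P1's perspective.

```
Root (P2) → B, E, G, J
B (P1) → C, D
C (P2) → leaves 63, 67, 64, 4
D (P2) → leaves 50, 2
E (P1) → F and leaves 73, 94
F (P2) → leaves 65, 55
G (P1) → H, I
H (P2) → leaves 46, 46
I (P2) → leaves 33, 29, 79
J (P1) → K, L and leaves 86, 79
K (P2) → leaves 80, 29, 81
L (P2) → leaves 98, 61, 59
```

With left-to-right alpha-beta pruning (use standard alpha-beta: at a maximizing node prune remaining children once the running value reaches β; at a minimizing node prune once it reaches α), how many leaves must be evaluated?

C [α=-∞,β=+∞]: v=4
D [α=4,β=+∞]: v=2
B [α=-∞,β=+∞]: v=4
F [α=-∞,β=4]: v=55
E [α=-∞,β=4]: v=55 after child 1 ≥ β → β-cutoff, skip 2
H [α=-∞,β=4]: v=46
G [α=-∞,β=4]: v=46 after child 1 ≥ β → β-cutoff, skip 1
K [α=-∞,β=4]: v=29
J [α=-∞,β=4]: v=29 after child 1 ≥ β → β-cutoff, skip 3
Root [α=-∞,β=+∞]: v=4
Leaves evaluated: 13 of 23.

13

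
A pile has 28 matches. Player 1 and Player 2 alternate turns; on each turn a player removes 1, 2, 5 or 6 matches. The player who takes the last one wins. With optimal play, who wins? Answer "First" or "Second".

Compute winning (W) and losing (L) positions by backward induction:
i:   0  1  2  3  4  5  6  7  8  9 10 11 12 13 14 15 16 17 18 19 20 21 22 23 24 25 26 27 28
     L  W  W  L  W  W  W  L  W  W  L  W  W  W  L  W  W  L  W  W  W  L  W  W  L  W  W  W  L
Position 28 is L, so the second player wins.

Second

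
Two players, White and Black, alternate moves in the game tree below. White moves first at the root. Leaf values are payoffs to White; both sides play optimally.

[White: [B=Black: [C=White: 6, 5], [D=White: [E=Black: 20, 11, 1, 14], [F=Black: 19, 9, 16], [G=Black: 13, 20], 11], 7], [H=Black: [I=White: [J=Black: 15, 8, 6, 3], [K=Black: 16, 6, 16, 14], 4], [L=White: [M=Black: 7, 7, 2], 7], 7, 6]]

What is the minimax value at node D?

E: min(20, 11, 1, 14) = 1
F: min(19, 9, 16) = 9
G: min(13, 20) = 13
D: max(1, 9, 13, 11) = 13

13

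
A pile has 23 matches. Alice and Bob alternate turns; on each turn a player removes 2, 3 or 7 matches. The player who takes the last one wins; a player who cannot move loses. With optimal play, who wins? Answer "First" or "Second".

Mark each pile size as W (mover wins) or L (mover loses):
i:   0  1  2  3  4  5  6  7  8  9 10 11 12 13 14 15 16 17 18 19 20 21 22 23
     L  L  W  W  W  L  L  W  W  W  L  L  W  W  W  L  L  W  W  W  L  L  W  W
Position 23 is W, so the first player wins.

First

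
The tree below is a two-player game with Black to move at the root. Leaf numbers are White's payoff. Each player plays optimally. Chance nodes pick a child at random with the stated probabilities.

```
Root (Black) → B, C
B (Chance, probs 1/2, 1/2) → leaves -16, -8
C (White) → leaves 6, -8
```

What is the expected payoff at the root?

-12

B (Chance): 1/2·-16 + 1/2·-8 = -12
C (White): max(6, -8) = 6
Root (Black): min(-12, 6) = -12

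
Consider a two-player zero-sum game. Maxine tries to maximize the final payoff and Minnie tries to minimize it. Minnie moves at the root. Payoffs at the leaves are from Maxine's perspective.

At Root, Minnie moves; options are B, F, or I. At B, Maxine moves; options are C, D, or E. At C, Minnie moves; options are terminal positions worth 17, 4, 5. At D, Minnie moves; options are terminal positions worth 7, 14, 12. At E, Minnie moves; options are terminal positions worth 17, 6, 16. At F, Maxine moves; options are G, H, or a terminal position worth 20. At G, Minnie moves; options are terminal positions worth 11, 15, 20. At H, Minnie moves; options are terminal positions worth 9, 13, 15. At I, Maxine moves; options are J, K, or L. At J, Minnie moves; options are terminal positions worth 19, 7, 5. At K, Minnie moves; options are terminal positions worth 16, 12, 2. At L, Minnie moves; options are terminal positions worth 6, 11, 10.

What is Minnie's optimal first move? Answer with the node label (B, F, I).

I

C (Minnie): min(17, 4, 5) = 4
D (Minnie): min(7, 14, 12) = 7
E (Minnie): min(17, 6, 16) = 6
B (Maxine): max(4, 7, 6) = 7
G (Minnie): min(11, 15, 20) = 11
H (Minnie): min(9, 13, 15) = 9
F (Maxine): max(11, 9, 20) = 20
J (Minnie): min(19, 7, 5) = 5
K (Minnie): min(16, 12, 2) = 2
L (Minnie): min(6, 11, 10) = 6
I (Maxine): max(5, 2, 6) = 6
Root (Minnie): min(7, 20, 6) = 6
Minnie picks the child with the lowest value: I (value 6).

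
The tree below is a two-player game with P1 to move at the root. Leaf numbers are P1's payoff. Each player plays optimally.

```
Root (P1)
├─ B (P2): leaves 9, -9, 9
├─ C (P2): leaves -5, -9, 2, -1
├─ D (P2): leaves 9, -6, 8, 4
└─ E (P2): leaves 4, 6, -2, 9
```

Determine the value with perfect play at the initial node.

-2

B (P2): min(9, -9, 9) = -9
C (P2): min(-5, -9, 2, -1) = -9
D (P2): min(9, -6, 8, 4) = -6
E (P2): min(4, 6, -2, 9) = -2
Root (P1): max(-9, -9, -6, -2) = -2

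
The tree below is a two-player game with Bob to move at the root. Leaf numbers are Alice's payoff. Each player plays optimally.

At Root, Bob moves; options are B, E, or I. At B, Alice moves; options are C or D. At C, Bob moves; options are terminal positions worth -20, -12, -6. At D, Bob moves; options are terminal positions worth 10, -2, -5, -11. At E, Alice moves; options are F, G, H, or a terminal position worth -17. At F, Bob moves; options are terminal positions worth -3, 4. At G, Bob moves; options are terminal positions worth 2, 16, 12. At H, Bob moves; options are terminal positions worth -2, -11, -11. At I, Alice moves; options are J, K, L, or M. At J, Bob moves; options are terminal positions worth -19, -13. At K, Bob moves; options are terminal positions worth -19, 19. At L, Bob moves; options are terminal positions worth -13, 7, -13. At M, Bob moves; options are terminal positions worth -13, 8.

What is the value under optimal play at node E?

2

F: min(-3, 4) = -3
G: min(2, 16, 12) = 2
H: min(-2, -11, -11) = -11
E: max(-3, 2, -11, -17) = 2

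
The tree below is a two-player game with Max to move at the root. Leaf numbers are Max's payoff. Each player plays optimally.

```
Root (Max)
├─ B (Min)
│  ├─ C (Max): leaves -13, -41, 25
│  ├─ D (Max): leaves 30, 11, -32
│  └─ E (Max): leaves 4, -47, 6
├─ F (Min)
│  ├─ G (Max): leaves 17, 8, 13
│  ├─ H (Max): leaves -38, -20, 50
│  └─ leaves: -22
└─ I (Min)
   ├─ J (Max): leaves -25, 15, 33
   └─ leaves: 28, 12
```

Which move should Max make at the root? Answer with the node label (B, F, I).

C (Max): max(-13, -41, 25) = 25
D (Max): max(30, 11, -32) = 30
E (Max): max(4, -47, 6) = 6
B (Min): min(25, 30, 6) = 6
G (Max): max(17, 8, 13) = 17
H (Max): max(-38, -20, 50) = 50
F (Min): min(17, 50, -22) = -22
J (Max): max(-25, 15, 33) = 33
I (Min): min(33, 28, 12) = 12
Root (Max): max(6, -22, 12) = 12
Max picks the child with the highest value: I (value 12).

I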